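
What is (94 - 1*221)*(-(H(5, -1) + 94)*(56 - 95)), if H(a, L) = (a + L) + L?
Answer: -480441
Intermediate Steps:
H(a, L) = a + 2*L (H(a, L) = (L + a) + L = a + 2*L)
(94 - 1*221)*(-(H(5, -1) + 94)*(56 - 95)) = (94 - 1*221)*(-((5 + 2*(-1)) + 94)*(56 - 95)) = (94 - 221)*(-((5 - 2) + 94)*(-39)) = -(-127)*(3 + 94)*(-39) = -(-127)*97*(-39) = -(-127)*(-3783) = -127*3783 = -480441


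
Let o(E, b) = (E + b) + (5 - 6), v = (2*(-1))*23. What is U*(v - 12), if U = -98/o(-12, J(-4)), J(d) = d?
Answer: -5684/17 ≈ -334.35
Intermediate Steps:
v = -46 (v = -2*23 = -46)
o(E, b) = -1 + E + b (o(E, b) = (E + b) - 1 = -1 + E + b)
U = 98/17 (U = -98/(-1 - 12 - 4) = -98/(-17) = -98*(-1/17) = 98/17 ≈ 5.7647)
U*(v - 12) = 98*(-46 - 12)/17 = (98/17)*(-58) = -5684/17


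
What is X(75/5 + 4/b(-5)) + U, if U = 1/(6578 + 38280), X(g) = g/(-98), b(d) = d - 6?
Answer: -23445/157003 ≈ -0.14933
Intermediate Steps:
b(d) = -6 + d
X(g) = -g/98 (X(g) = g*(-1/98) = -g/98)
U = 1/44858 ≈ 2.2293e-5
X(75/5 + 4/b(-5)) + U = -(75/5 + 4/(-6 - 5))/98 + 1/44858 = -(75*(1/5) + 4/(-11))/98 + 1/44858 = -(15 + 4*(-1/11))/98 + 1/44858 = -(15 - 4/11)/98 + 1/44858 = -1/98*161/11 + 1/44858 = -23/154 + 1/44858 = -23445/157003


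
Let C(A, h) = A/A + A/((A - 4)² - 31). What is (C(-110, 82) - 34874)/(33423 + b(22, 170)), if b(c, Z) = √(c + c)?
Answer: -3022298538753/2896632222805 + 180851422*√11/2896632222805 ≈ -1.0432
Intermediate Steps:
b(c, Z) = √2*√c (b(c, Z) = √(2*c) = √2*√c)
C(A, h) = 1 + A/(-31 + (-4 + A)²) (C(A, h) = 1 + A/((-4 + A)² - 31) = 1 + A/(-31 + (-4 + A)²))
(C(-110, 82) - 34874)/(33423 + b(22, 170)) = ((-31 - 110 + (-4 - 110)²)/(-31 + (-4 - 110)²) - 34874)/(33423 + √2*√22) = ((-31 - 110 + (-114)²)/(-31 + (-114)²) - 34874)/(33423 + 2*√11) = ((-31 - 110 + 12996)/(-31 + 12996) - 34874)/(33423 + 2*√11) = (12855/12965 - 34874)/(33423 + 2*√11) = ((1/12965)*12855 - 34874)/(33423 + 2*√11) = (2571/2593 - 34874)/(33423 + 2*√11) = -90425711/(2593*(33423 + 2*√11))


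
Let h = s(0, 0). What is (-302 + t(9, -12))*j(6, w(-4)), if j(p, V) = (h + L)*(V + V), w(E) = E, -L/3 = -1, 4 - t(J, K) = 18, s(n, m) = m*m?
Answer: 7584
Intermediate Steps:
s(n, m) = m²
t(J, K) = -14 (t(J, K) = 4 - 1*18 = 4 - 18 = -14)
h = 0 (h = 0² = 0)
L = 3 (L = -3*(-1) = 3)
j(p, V) = 6*V (j(p, V) = (0 + 3)*(V + V) = 3*(2*V) = 6*V)
(-302 + t(9, -12))*j(6, w(-4)) = (-302 - 14)*(6*(-4)) = -316*(-24) = 7584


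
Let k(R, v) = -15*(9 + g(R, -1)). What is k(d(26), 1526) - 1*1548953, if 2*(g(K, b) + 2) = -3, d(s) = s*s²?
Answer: -3098071/2 ≈ -1.5490e+6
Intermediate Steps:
d(s) = s³
g(K, b) = -7/2 (g(K, b) = -2 + (½)*(-3) = -2 - 3/2 = -7/2)
k(R, v) = -165/2 (k(R, v) = -15*(9 - 7/2) = -15*11/2 = -165/2)
k(d(26), 1526) - 1*1548953 = -165/2 - 1*1548953 = -165/2 - 1548953 = -3098071/2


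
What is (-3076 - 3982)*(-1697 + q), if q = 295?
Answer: 9895316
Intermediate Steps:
(-3076 - 3982)*(-1697 + q) = (-3076 - 3982)*(-1697 + 295) = -7058*(-1402) = 9895316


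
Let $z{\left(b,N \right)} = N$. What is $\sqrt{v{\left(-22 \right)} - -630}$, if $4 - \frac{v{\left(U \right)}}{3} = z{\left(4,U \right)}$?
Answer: $2 \sqrt{177} \approx 26.608$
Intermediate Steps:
$v{\left(U \right)} = 12 - 3 U$
$\sqrt{v{\left(-22 \right)} - -630} = \sqrt{\left(12 - -66\right) - -630} = \sqrt{\left(12 + 66\right) + 630} = \sqrt{78 + 630} = \sqrt{708} = 2 \sqrt{177}$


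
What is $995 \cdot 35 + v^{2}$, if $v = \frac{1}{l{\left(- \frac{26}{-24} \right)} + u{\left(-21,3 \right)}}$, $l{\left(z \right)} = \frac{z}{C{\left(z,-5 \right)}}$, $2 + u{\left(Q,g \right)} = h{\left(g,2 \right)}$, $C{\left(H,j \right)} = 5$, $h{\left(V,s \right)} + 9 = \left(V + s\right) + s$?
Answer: $\frac{1794501025}{51529} \approx 34825.0$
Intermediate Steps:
$h{\left(V,s \right)} = -9 + V + 2 s$ ($h{\left(V,s \right)} = -9 + \left(\left(V + s\right) + s\right) = -9 + \left(V + 2 s\right) = -9 + V + 2 s$)
$u{\left(Q,g \right)} = -7 + g$ ($u{\left(Q,g \right)} = -2 + \left(-9 + g + 2 \cdot 2\right) = -2 + \left(-9 + g + 4\right) = -2 + \left(-5 + g\right) = -7 + g$)
$l{\left(z \right)} = \frac{z}{5}$
$v = - \frac{60}{227}$ ($v = \frac{1}{\frac{\left(-26\right) \frac{1}{-24}}{5} + \left(-7 + 3\right)} = \frac{1}{\frac{\left(-26\right) \left(- \frac{1}{24}\right)}{5} - 4} = \frac{1}{\frac{1}{5} \cdot \frac{13}{12} - 4} = \frac{1}{\frac{13}{60} - 4} = \frac{1}{- \frac{227}{60}} = - \frac{60}{227} \approx -0.26432$)
$995 \cdot 35 + v^{2} = 995 \cdot 35 + \left(- \frac{60}{227}\right)^{2} = 34825 + \frac{3600}{51529} = \frac{1794501025}{51529}$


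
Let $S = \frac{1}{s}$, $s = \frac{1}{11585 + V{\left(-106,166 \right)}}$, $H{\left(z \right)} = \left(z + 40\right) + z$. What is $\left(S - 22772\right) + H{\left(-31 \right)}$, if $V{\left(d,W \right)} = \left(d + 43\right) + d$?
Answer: $-11378$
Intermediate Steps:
$V{\left(d,W \right)} = 43 + 2 d$ ($V{\left(d,W \right)} = \left(43 + d\right) + d = 43 + 2 d$)
$H{\left(z \right)} = 40 + 2 z$ ($H{\left(z \right)} = \left(40 + z\right) + z = 40 + 2 z$)
$s = \frac{1}{11416}$ ($s = \frac{1}{11585 + \left(43 + 2 \left(-106\right)\right)} = \frac{1}{11585 + \left(43 - 212\right)} = \frac{1}{11585 - 169} = \frac{1}{11416} \approx 8.7596 \cdot 10^{-5}$)
$S = 11416$ ($S = \frac{1}{\frac{1}{11416}} = 11416$)
$\left(S - 22772\right) + H{\left(-31 \right)} = \left(11416 - 22772\right) + \left(40 + 2 \left(-31\right)\right) = -11356 + \left(40 - 62\right) = -11356 - 22 = -11378$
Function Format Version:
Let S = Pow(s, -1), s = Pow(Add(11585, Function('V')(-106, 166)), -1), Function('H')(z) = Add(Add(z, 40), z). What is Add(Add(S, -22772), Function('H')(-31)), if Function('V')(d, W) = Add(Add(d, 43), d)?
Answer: -11378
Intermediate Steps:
Function('V')(d, W) = Add(43, Mul(2, d)) (Function('V')(d, W) = Add(Add(43, d), d) = Add(43, Mul(2, d)))
Function('H')(z) = Add(40, Mul(2, z)) (Function('H')(z) = Add(Add(40, z), z) = Add(40, Mul(2, z)))
s = Rational(1, 11416) (s = Pow(Add(11585, Add(43, Mul(2, -106))), -1) = Pow(Add(11585, Add(43, -212)), -1) = Pow(Add(11585, -169), -1) = Pow(11416, -1) = Rational(1, 11416) ≈ 8.7596e-5)
S = 11416 (S = Pow(Rational(1, 11416), -1) = 11416)
Add(Add(S, -22772), Function('H')(-31)) = Add(Add(11416, -22772), Add(40, Mul(2, -31))) = Add(-11356, Add(40, -62)) = Add(-11356, -22) = -11378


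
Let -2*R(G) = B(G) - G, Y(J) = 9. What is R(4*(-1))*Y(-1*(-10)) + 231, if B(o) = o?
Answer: 231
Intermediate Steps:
R(G) = 0 (R(G) = -(G - G)/2 = -½*0 = 0)
R(4*(-1))*Y(-1*(-10)) + 231 = 0*9 + 231 = 0 + 231 = 231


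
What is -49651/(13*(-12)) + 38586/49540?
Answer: 616432489/1932060 ≈ 319.05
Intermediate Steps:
-49651/(13*(-12)) + 38586/49540 = -49651/(-156) + 38586*(1/49540) = -49651*(-1/156) + 19293/24770 = 49651/156 + 19293/24770 = 616432489/1932060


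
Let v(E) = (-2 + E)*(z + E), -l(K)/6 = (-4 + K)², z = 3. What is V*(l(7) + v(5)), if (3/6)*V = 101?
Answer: -6060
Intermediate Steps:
V = 202 (V = 2*101 = 202)
l(K) = -6*(-4 + K)²
v(E) = (-2 + E)*(3 + E)
V*(l(7) + v(5)) = 202*(-6*(-4 + 7)² + (-6 + 5 + 5²)) = 202*(-6*3² + (-6 + 5 + 25)) = 202*(-6*9 + 24) = 202*(-54 + 24) = 202*(-30) = -6060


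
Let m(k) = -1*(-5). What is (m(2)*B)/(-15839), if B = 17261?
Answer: -86305/15839 ≈ -5.4489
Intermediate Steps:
m(k) = 5
(m(2)*B)/(-15839) = (5*17261)/(-15839) = 86305*(-1/15839) = -86305/15839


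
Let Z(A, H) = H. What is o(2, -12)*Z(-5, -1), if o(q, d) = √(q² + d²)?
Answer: -2*√37 ≈ -12.166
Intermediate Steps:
o(q, d) = √(d² + q²)
o(2, -12)*Z(-5, -1) = √((-12)² + 2²)*(-1) = √(144 + 4)*(-1) = √148*(-1) = (2*√37)*(-1) = -2*√37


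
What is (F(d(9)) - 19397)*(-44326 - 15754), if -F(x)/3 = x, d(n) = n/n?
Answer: 1165552000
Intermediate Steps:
d(n) = 1
F(x) = -3*x
(F(d(9)) - 19397)*(-44326 - 15754) = (-3*1 - 19397)*(-44326 - 15754) = (-3 - 19397)*(-60080) = -19400*(-60080) = 1165552000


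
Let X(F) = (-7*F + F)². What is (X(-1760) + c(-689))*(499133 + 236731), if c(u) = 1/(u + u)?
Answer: 56538543343657668/689 ≈ 8.2059e+13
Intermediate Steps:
c(u) = 1/(2*u)
X(F) = 36*F² (X(F) = (-6*F)² = 36*F²)
(X(-1760) + c(-689))*(499133 + 236731) = (36*(-1760)² + (½)/(-689))*(499133 + 236731) = (36*3097600 + (½)*(-1/689))*735864 = (111513600 - 1/1378)*735864 = (153665740799/1378)*735864 = 56538543343657668/689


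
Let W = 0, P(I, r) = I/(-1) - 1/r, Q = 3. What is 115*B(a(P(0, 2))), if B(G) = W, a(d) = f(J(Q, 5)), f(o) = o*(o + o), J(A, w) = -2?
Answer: 0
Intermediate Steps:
P(I, r) = -I - 1/r (P(I, r) = I*(-1) - 1/r = -I - 1/r)
f(o) = 2*o**2 (f(o) = o*(2*o) = 2*o**2)
a(d) = 8 (a(d) = 2*(-2)**2 = 2*4 = 8)
B(G) = 0
115*B(a(P(0, 2))) = 115*0 = 0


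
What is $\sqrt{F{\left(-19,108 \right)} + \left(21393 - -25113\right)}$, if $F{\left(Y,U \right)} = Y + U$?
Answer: $\sqrt{46595} \approx 215.86$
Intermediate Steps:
$F{\left(Y,U \right)} = U + Y$
$\sqrt{F{\left(-19,108 \right)} + \left(21393 - -25113\right)} = \sqrt{\left(108 - 19\right) + \left(21393 - -25113\right)} = \sqrt{89 + \left(21393 + 25113\right)} = \sqrt{89 + 46506} = \sqrt{46595}$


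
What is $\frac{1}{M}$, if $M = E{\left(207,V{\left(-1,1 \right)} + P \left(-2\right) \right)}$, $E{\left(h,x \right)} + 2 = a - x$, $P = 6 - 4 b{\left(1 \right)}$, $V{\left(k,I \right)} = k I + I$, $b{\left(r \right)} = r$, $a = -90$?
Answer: $- \frac{1}{88} \approx -0.011364$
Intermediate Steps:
$V{\left(k,I \right)} = I + I k$ ($V{\left(k,I \right)} = I k + I = I + I k$)
$P = 2$ ($P = 6 - 4 = 2$)
$E{\left(h,x \right)} = -92 - x$ ($E{\left(h,x \right)} = -2 - \left(90 + x\right) = -92 - x$)
$M = -88$ ($M = -92 - \left(1 \left(1 - 1\right) + 2 \left(-2\right)\right) = -92 - \left(1 \cdot 0 - 4\right) = -92 - \left(0 - 4\right) = -92 - -4 = -92 + 4 = -88$)
$\frac{1}{M} = \frac{1}{-88} = - \frac{1}{88}$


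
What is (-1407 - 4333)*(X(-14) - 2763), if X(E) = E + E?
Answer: 16020340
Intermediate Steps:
X(E) = 2*E
(-1407 - 4333)*(X(-14) - 2763) = (-1407 - 4333)*(2*(-14) - 2763) = -5740*(-28 - 2763) = -5740*(-2791) = 16020340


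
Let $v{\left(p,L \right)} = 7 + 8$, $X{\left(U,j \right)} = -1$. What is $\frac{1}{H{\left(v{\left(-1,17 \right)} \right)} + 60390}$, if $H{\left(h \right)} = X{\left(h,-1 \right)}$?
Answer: $\frac{1}{60389} \approx 1.6559 \cdot 10^{-5}$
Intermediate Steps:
$v{\left(p,L \right)} = 15$
$H{\left(h \right)} = -1$
$\frac{1}{H{\left(v{\left(-1,17 \right)} \right)} + 60390} = \frac{1}{-1 + 60390} = \frac{1}{60389}$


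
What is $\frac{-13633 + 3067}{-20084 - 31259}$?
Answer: $\frac{10566}{51343} \approx 0.20579$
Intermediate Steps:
$\frac{-13633 + 3067}{-20084 - 31259} = - \frac{10566}{-51343} = \left(-10566\right) \left(- \frac{1}{51343}\right) = \frac{10566}{51343}$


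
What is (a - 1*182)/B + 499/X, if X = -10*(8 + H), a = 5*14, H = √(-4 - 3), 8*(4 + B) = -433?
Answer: -122012/33015 + 499*I*√7/710 ≈ -3.6957 + 1.8595*I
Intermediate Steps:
B = -465/8 (B = -4 + (⅛)*(-433) = -4 - 433/8 = -465/8 ≈ -58.125)
H = I*√7 (H = √(-7) = I*√7 ≈ 2.6458*I)
a = 70
X = -80 - 10*I*√7 (X = -10*(8 + I*√7) = -80 - 10*I*√7 ≈ -80.0 - 26.458*I)
(a - 1*182)/B + 499/X = (70 - 1*182)/(-465/8) + 499/(-80 - 10*I*√7) = (70 - 182)*(-8/465) + 499/(-80 - 10*I*√7) = -112*(-8/465) + 499/(-80 - 10*I*√7) = 896/465 + 499/(-80 - 10*I*√7)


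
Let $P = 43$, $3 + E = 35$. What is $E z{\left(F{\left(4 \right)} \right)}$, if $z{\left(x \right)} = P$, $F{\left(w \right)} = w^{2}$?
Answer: $1376$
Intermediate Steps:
$E = 32$ ($E = -3 + 35 = 32$)
$z{\left(x \right)} = 43$
$E z{\left(F{\left(4 \right)} \right)} = 32 \cdot 43 = 1376$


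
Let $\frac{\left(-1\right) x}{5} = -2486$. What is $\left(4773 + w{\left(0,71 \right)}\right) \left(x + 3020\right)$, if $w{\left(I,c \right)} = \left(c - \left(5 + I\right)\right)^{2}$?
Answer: $141043050$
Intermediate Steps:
$x = 12430$ ($x = \left(-5\right) \left(-2486\right) = 12430$)
$w{\left(I,c \right)} = \left(-5 + c - I\right)^{2}$
$\left(4773 + w{\left(0,71 \right)}\right) \left(x + 3020\right) = \left(4773 + \left(5 + 0 - 71\right)^{2}\right) \left(12430 + 3020\right) = \left(4773 + \left(5 + 0 - 71\right)^{2}\right) 15450 = \left(4773 + \left(-66\right)^{2}\right) 15450 = \left(4773 + 4356\right) 15450 = 9129 \cdot 15450 = 141043050$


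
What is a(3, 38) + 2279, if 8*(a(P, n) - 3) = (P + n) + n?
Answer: 18335/8 ≈ 2291.9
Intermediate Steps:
a(P, n) = 3 + n/4 + P/8 (a(P, n) = 3 + ((P + n) + n)/8 = 3 + (P + 2*n)/8 = 3 + (n/4 + P/8) = 3 + n/4 + P/8)
a(3, 38) + 2279 = (3 + (1/4)*38 + (1/8)*3) + 2279 = (3 + 19/2 + 3/8) + 2279 = 103/8 + 2279 = 18335/8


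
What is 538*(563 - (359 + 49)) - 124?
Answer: 83266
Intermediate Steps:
538*(563 - (359 + 49)) - 124 = 538*(563 - 1*408) - 124 = 538*(563 - 408) - 124 = 538*155 - 124 = 83390 - 124 = 83266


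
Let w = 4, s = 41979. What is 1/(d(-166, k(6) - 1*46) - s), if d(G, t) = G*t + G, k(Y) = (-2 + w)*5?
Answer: -1/36169 ≈ -2.7648e-5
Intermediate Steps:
k(Y) = 10 (k(Y) = (-2 + 4)*5 = 2*5 = 10)
d(G, t) = G + G*t
1/(d(-166, k(6) - 1*46) - s) = 1/(-166*(1 + (10 - 1*46)) - 1*41979) = 1/(-166*(1 + (10 - 46)) - 41979) = 1/(-166*(1 - 36) - 41979) = 1/(-166*(-35) - 41979) = 1/(5810 - 41979) = 1/(-36169) = -1/36169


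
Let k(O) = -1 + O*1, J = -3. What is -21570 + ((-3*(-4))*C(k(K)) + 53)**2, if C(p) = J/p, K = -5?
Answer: -18089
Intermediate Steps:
k(O) = -1 + O
C(p) = -3/p
-21570 + ((-3*(-4))*C(k(K)) + 53)**2 = -21570 + ((-3*(-4))*(-3/(-1 - 5)) + 53)**2 = -21570 + (12*(-3/(-6)) + 53)**2 = -21570 + (12*(-3*(-1/6)) + 53)**2 = -21570 + (12*(1/2) + 53)**2 = -21570 + (6 + 53)**2 = -21570 + 59**2 = -21570 + 3481 = -18089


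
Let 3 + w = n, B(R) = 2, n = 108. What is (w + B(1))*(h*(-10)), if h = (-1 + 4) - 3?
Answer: 0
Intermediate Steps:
h = 0 (h = 3 - 3 = 0)
w = 105 (w = -3 + 108 = 105)
(w + B(1))*(h*(-10)) = (105 + 2)*(0*(-10)) = 107*0 = 0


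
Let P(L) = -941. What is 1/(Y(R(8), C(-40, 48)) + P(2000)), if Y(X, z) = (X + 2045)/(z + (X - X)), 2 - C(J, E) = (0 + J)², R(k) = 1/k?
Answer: -12784/12046105 ≈ -0.0010613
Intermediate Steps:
C(J, E) = 2 - J² (C(J, E) = 2 - (0 + J)² = 2 - J²)
Y(X, z) = (2045 + X)/z (Y(X, z) = (2045 + X)/(z + 0) = (2045 + X)/z)
1/(Y(R(8), C(-40, 48)) + P(2000)) = 1/((2045 + 1/8)/(2 - 1*(-40)²) - 941) = 1/((2045 + ⅛)/(2 - 1*1600) - 941) = 1/((16361/8)/(2 - 1600) - 941) = 1/((16361/8)/(-1598) - 941) = 1/(-1/1598*16361/8 - 941) = 1/(-16361/12784 - 941) = 1/(-12046105/12784) = -12784/12046105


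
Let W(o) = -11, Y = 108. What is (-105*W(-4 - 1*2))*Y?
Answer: 124740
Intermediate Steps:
(-105*W(-4 - 1*2))*Y = -105*(-11)*108 = 1155*108 = 124740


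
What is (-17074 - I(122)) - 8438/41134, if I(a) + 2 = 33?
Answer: -351802754/20567 ≈ -17105.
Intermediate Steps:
I(a) = 31 (I(a) = -2 + 33 = 31)
(-17074 - I(122)) - 8438/41134 = (-17074 - 1*31) - 8438/41134 = (-17074 - 31) - 8438/41134 = -17105 - 1*4219/20567 = -17105 - 4219/20567 = -351802754/20567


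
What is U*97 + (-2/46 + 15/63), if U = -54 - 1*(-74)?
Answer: 937114/483 ≈ 1940.2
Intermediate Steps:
U = 20 (U = -54 + 74 = 20)
U*97 + (-2/46 + 15/63) = 20*97 + (-2/46 + 15/63) = 1940 + (-2*1/46 + 15*(1/63)) = 1940 + (-1/23 + 5/21) = 1940 + 94/483 = 937114/483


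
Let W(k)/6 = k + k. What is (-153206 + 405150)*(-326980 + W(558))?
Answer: -80693632096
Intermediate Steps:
W(k) = 12*k (W(k) = 6*(k + k) = 6*(2*k) = 12*k)
(-153206 + 405150)*(-326980 + W(558)) = (-153206 + 405150)*(-326980 + 12*558) = 251944*(-326980 + 6696) = 251944*(-320284) = -80693632096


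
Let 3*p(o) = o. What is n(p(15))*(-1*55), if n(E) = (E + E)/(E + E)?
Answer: -55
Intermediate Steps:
p(o) = o/3
n(E) = 1 (n(E) = (2*E)/((2*E)) = (2*E)*(1/(2*E)) = 1)
n(p(15))*(-1*55) = 1*(-1*55) = 1*(-55) = -55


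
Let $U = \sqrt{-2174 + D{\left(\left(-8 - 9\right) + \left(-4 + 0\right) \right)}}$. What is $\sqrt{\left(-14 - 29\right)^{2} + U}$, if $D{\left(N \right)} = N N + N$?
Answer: $\sqrt{1849 + i \sqrt{1754}} \approx 43.003 + 0.487 i$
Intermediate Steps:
$D{\left(N \right)} = N + N^{2}$ ($D{\left(N \right)} = N^{2} + N = N + N^{2}$)
$U = i \sqrt{1754}$ ($U = \sqrt{-2174 + \left(\left(-8 - 9\right) + \left(-4 + 0\right)\right) \left(1 + \left(\left(-8 - 9\right) + \left(-4 + 0\right)\right)\right)} = \sqrt{-2174 + \left(-17 - 4\right) \left(1 - 21\right)} = \sqrt{-2174 - 21 \left(1 - 21\right)} = \sqrt{-2174 - -420} = \sqrt{-2174 + 420} = \sqrt{-1754} = i \sqrt{1754} \approx 41.881 i$)
$\sqrt{\left(-14 - 29\right)^{2} + U} = \sqrt{\left(-14 - 29\right)^{2} + i \sqrt{1754}} = \sqrt{\left(-43\right)^{2} + i \sqrt{1754}} = \sqrt{1849 + i \sqrt{1754}}$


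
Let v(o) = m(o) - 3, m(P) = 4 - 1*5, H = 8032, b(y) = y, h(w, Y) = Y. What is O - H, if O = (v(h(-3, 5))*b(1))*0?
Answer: -8032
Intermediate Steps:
m(P) = -1 (m(P) = 4 - 5 = -1)
v(o) = -4 (v(o) = -1 - 3 = -4)
O = 0 (O = -4*1*0 = -4*0 = 0)
O - H = 0 - 1*8032 = 0 - 8032 = -8032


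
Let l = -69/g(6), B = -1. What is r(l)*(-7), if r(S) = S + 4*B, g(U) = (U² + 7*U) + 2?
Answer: 2723/80 ≈ 34.037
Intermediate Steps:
g(U) = 2 + U² + 7*U
l = -69/80 (l = -69/(2 + 6² + 7*6) = -69/(2 + 36 + 42) = -69/80 ≈ -0.86250)
r(S) = -4 + S (r(S) = S + 4*(-1) = S - 4 = -4 + S)
r(l)*(-7) = (-4 - 69/80)*(-7) = -389/80*(-7) = 2723/80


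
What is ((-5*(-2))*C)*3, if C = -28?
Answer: -840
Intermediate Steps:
((-5*(-2))*C)*3 = (-5*(-2)*(-28))*3 = (10*(-28))*3 = -280*3 = -840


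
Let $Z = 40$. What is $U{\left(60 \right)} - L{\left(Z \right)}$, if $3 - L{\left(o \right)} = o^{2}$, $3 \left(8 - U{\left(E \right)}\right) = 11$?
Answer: $\frac{4804}{3} \approx 1601.3$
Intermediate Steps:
$U{\left(E \right)} = \frac{13}{3}$ ($U{\left(E \right)} = 8 - \frac{11}{3} = \frac{13}{3}$)
$L{\left(o \right)} = 3 - o^{2}$
$U{\left(60 \right)} - L{\left(Z \right)} = \frac{13}{3} - \left(3 - 40^{2}\right) = \frac{13}{3} - \left(3 - 1600\right) = \frac{13}{3} - -1597 = \frac{13}{3} + 1597 = \frac{4804}{3}$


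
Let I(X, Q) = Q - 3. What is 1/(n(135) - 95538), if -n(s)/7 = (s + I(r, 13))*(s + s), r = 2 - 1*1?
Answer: -1/369588 ≈ -2.7057e-6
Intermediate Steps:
r = 1 (r = 2 - 1 = 1)
I(X, Q) = -3 + Q
n(s) = -14*s*(10 + s) (n(s) = -7*(s + (-3 + 13))*(s + s) = -7*(s + 10)*2*s = -7*(10 + s)*2*s = -14*s*(10 + s))
1/(n(135) - 95538) = 1/(-14*135*(10 + 135) - 95538) = 1/(-14*135*145 - 95538) = 1/(-274050 - 95538) = 1/(-369588) = -1/369588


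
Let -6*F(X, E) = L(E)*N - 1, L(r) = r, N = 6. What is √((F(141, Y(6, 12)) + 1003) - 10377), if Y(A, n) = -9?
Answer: I*√337134/6 ≈ 96.772*I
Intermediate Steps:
F(X, E) = ⅙ - E (F(X, E) = -(E*6 - 1)/6 = -(6*E - 1)/6 = -(-1 + 6*E)/6 = ⅙ - E)
√((F(141, Y(6, 12)) + 1003) - 10377) = √(((⅙ - 1*(-9)) + 1003) - 10377) = √(((⅙ + 9) + 1003) - 10377) = √((55/6 + 1003) - 10377) = √(6073/6 - 10377) = √(-56189/6) = I*√337134/6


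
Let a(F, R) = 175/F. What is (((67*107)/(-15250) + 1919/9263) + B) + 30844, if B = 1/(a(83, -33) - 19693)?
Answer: 3560426105134413991/115434329599000 ≈ 30844.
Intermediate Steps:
B = -83/1634344 (B = 1/(175/83 - 19693) = 1/(-1634344/83) = -83/1634344 ≈ -5.0785e-5)
(((67*107)/(-15250) + 1919/9263) + B) + 30844 = (((67*107)/(-15250) + 1919/9263) - 83/1634344) + 30844 = ((7169*(-1/15250) + 1919*(1/9263)) - 83/1634344) + 30844 = ((-7169/15250 + 1919/9263) - 83/1634344) + 30844 = (-37141697/141260750 - 83/1634344) + 30844 = -30357017142009/115434329599000 + 30844 = 3560426105134413991/115434329599000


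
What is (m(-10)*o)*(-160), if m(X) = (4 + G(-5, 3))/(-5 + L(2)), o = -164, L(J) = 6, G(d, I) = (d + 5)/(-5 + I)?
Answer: 104960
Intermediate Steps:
G(d, I) = (5 + d)/(-5 + I)
m(X) = 4 (m(X) = (4 + (5 - 5)/(-5 + 3))/(-5 + 6) = (4 + 0/(-2))/1 = (4 - ½*0)*1 = (4 + 0)*1 = 4*1 = 4)
(m(-10)*o)*(-160) = (4*(-164))*(-160) = -656*(-160) = 104960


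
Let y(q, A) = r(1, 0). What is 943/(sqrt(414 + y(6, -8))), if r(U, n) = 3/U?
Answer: 943*sqrt(417)/417 ≈ 46.179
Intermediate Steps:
y(q, A) = 3 (y(q, A) = 3/1 = 3*1 = 3)
943/(sqrt(414 + y(6, -8))) = 943/(sqrt(414 + 3)) = 943/(sqrt(417)) = 943*(sqrt(417)/417) = 943*sqrt(417)/417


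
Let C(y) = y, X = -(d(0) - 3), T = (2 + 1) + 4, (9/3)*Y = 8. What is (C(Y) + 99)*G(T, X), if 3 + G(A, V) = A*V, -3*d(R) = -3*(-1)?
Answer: 7625/3 ≈ 2541.7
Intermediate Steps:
d(R) = -1 (d(R) = -(-1)*(-1) = -⅓*3 = -1)
Y = 8/3 (Y = (⅓)*8 = 8/3 ≈ 2.6667)
T = 7 (T = 3 + 4 = 7)
X = 4 (X = -(-1 - 3) = -1*(-4) = 4)
G(A, V) = -3 + A*V
(C(Y) + 99)*G(T, X) = (8/3 + 99)*(-3 + 7*4) = 305*(-3 + 28)/3 = (305/3)*25 = 7625/3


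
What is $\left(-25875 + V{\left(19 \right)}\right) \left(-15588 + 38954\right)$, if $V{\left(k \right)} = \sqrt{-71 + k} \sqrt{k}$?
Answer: $-604595250 + 46732 i \sqrt{247} \approx -6.046 \cdot 10^{8} + 7.3445 \cdot 10^{5} i$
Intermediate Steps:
$V{\left(k \right)} = \sqrt{k} \sqrt{-71 + k}$
$\left(-25875 + V{\left(19 \right)}\right) \left(-15588 + 38954\right) = \left(-25875 + \sqrt{19} \sqrt{-71 + 19}\right) \left(-15588 + 38954\right) = \left(-25875 + \sqrt{19} \sqrt{-52}\right) 23366 = \left(-25875 + \sqrt{19} \cdot 2 i \sqrt{13}\right) 23366 = \left(-25875 + 2 i \sqrt{247}\right) 23366 = -604595250 + 46732 i \sqrt{247}$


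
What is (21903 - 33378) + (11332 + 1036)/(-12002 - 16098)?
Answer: -80614967/7025 ≈ -11475.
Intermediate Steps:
(21903 - 33378) + (11332 + 1036)/(-12002 - 16098) = -11475 + 12368/(-28100) = -11475 + 12368*(-1/28100) = -11475 - 3092/7025 = -80614967/7025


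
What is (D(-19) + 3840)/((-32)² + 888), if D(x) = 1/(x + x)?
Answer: 145919/72656 ≈ 2.0084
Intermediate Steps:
D(x) = 1/(2*x)
(D(-19) + 3840)/((-32)² + 888) = ((½)/(-19) + 3840)/((-32)² + 888) = ((½)*(-1/19) + 3840)/(1024 + 888) = (-1/38 + 3840)/1912 = (145919/38)*(1/1912) = 145919/72656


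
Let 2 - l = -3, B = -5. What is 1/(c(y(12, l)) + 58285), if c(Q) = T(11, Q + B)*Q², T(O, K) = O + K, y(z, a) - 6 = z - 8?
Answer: 1/59885 ≈ 1.6699e-5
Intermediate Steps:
l = 5 (l = 2 - 1*(-3) = 2 + 3 = 5)
y(z, a) = -2 + z (y(z, a) = 6 + (z - 8) = 6 + (-8 + z) = -2 + z)
T(O, K) = K + O
c(Q) = Q²*(6 + Q) (c(Q) = ((Q - 5) + 11)*Q² = ((-5 + Q) + 11)*Q² = (6 + Q)*Q² = Q²*(6 + Q))
1/(c(y(12, l)) + 58285) = 1/((-2 + 12)²*(6 + (-2 + 12)) + 58285) = 1/(10²*(6 + 10) + 58285) = 1/(100*16 + 58285) = 1/(1600 + 58285) = 1/59885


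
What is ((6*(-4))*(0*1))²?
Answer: 0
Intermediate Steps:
((6*(-4))*(0*1))² = (-24*0)² = 0² = 0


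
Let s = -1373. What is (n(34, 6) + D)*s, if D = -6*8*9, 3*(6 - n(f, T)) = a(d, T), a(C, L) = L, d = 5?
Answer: 587644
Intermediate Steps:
n(f, T) = 6 - T/3
D = -432 (D = -48*9 = -432)
(n(34, 6) + D)*s = ((6 - ⅓*6) - 432)*(-1373) = ((6 - 2) - 432)*(-1373) = (4 - 432)*(-1373) = -428*(-1373) = 587644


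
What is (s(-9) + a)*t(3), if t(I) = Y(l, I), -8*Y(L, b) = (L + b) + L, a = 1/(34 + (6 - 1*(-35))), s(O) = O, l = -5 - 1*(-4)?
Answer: 337/300 ≈ 1.1233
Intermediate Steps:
l = -1 (l = -5 + 4 = -1)
a = 1/75 (a = 1/(34 + (6 + 35)) = 1/(34 + 41) = 1/75 ≈ 0.013333)
Y(L, b) = -L/4 - b/8 (Y(L, b) = -((L + b) + L)/8 = -(b + 2*L)/8 = -L/4 - b/8)
t(I) = ¼ - I/8 (t(I) = -¼*(-1) - I/8 = ¼ - I/8)
(s(-9) + a)*t(3) = (-9 + 1/75)*(¼ - ⅛*3) = -674*(¼ - 3/8)/75 = -674/75*(-⅛) = 337/300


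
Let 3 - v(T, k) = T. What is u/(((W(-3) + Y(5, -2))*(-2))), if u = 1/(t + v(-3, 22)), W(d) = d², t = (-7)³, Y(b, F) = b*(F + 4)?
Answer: 1/12806 ≈ 7.8088e-5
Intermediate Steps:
Y(b, F) = b*(4 + F)
v(T, k) = 3 - T
t = -343
u = -1/337 (u = 1/(-343 + (3 - 1*(-3))) = 1/(-343 + (3 + 3)) = 1/(-343 + 6) = 1/(-337) = -1/337 ≈ -0.0029674)
u/(((W(-3) + Y(5, -2))*(-2))) = -(-1/(2*((-3)² + 5*(4 - 2))))/337 = -(-1/(2*(9 + 5*2)))/337 = -(-1/(2*(9 + 10)))/337 = -1/(337*(19*(-2))) = -1/337/(-38) = -1/337*(-1/38) = 1/12806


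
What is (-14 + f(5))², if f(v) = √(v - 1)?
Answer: 144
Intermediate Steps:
f(v) = √(-1 + v)
(-14 + f(5))² = (-14 + √(-1 + 5))² = (-14 + √4)² = (-14 + 2)² = (-12)² = 144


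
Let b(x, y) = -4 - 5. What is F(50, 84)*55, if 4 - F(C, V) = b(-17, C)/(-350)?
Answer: 15301/70 ≈ 218.59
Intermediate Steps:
b(x, y) = -9
F(C, V) = 1391/350 (F(C, V) = 4 - (-9)/(-350) = 4 - (-9)*(-1)/350 = 4 - 1*9/350 = 4 - 9/350 = 1391/350)
F(50, 84)*55 = (1391/350)*55 = 15301/70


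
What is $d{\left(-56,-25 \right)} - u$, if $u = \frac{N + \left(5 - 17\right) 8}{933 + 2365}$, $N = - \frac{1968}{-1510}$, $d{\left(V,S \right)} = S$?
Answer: $- \frac{31089127}{1244995} \approx -24.971$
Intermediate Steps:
$N = \frac{984}{755}$ ($N = \left(-1968\right) \left(- \frac{1}{1510}\right) = \frac{984}{755} \approx 1.3033$)
$u = - \frac{35748}{1244995}$ ($u = \frac{\frac{984}{755} + \left(5 - 17\right) 8}{933 + 2365} = \frac{\frac{984}{755} - 96}{3298} = \left(\frac{984}{755} - 96\right) \frac{1}{3298} = \left(- \frac{71496}{755}\right) \frac{1}{3298} = - \frac{35748}{1244995} \approx -0.028713$)
$d{\left(-56,-25 \right)} - u = -25 - - \frac{35748}{1244995} = -25 + \frac{35748}{1244995} = - \frac{31089127}{1244995}$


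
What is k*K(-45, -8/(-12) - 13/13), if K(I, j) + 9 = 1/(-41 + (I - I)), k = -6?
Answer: 2220/41 ≈ 54.146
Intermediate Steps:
K(I, j) = -370/41 (K(I, j) = -9 + 1/(-41 + (I - I)) = -9 + 1/(-41 + 0) = -9 + 1/(-41) = -9 - 1/41 = -370/41)
k*K(-45, -8/(-12) - 13/13) = -6*(-370/41) = 2220/41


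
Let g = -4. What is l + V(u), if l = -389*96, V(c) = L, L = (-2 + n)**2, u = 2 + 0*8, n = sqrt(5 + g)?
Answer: -37343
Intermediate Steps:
n = 1 (n = sqrt(5 - 4) = sqrt(1) = 1)
u = 2 (u = 2 + 0 = 2)
L = 1 (L = (-2 + 1)**2 = (-1)**2 = 1)
V(c) = 1
l = -37344
l + V(u) = -37344 + 1 = -37343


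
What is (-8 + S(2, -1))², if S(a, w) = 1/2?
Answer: 225/4 ≈ 56.250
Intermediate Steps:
S(a, w) = ½
(-8 + S(2, -1))² = (-8 + ½)² = (-15/2)² = 225/4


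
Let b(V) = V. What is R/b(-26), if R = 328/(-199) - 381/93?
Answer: 35441/160394 ≈ 0.22096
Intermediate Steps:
R = -35441/6169 (R = 328*(-1/199) - 381*1/93 = -328/199 - 127/31 = -35441/6169 ≈ -5.7450)
R/b(-26) = -35441/6169/(-26) = -35441/6169*(-1/26) = 35441/160394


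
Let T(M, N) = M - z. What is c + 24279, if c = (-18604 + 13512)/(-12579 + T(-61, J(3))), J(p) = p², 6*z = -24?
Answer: 76698634/3159 ≈ 24279.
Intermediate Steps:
z = -4 (z = (⅙)*(-24) = -4)
T(M, N) = 4 + M (T(M, N) = M - 1*(-4) = M + 4 = 4 + M)
c = 1273/3159 (c = (-18604 + 13512)/(-12579 + (4 - 61)) = -5092/(-12579 - 57) = -5092/(-12636) = -5092*(-1/12636) = 1273/3159 ≈ 0.40298)
c + 24279 = 1273/3159 + 24279 = 76698634/3159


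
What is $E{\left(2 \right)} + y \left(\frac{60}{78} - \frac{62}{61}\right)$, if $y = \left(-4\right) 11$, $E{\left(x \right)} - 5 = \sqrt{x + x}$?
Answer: $\frac{14175}{793} \approx 17.875$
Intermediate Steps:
$E{\left(x \right)} = 5 + \sqrt{2} \sqrt{x}$ ($E{\left(x \right)} = 5 + \sqrt{x + x} = 5 + \sqrt{2 x} = 5 + \sqrt{2} \sqrt{x}$)
$y = -44$
$E{\left(2 \right)} + y \left(\frac{60}{78} - \frac{62}{61}\right) = \left(5 + \sqrt{2} \sqrt{2}\right) - 44 \left(\frac{60}{78} - \frac{62}{61}\right) = \left(5 + 2\right) - 44 \left(60 \cdot \frac{1}{78} - \frac{62}{61}\right) = 7 - 44 \left(\frac{10}{13} - \frac{62}{61}\right) = 7 - - \frac{8624}{793} = 7 + \frac{8624}{793} = \frac{14175}{793}$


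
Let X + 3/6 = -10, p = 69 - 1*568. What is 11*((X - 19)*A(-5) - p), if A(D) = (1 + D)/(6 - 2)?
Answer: 11627/2 ≈ 5813.5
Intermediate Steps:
p = -499 (p = 69 - 568 = -499)
X = -21/2 (X = -1/2 - 10 = -21/2 ≈ -10.500)
A(D) = 1/4 + D/4 (A(D) = (1 + D)/4 = (1 + D)*(1/4) = 1/4 + D/4)
11*((X - 19)*A(-5) - p) = 11*((-21/2 - 19)*(1/4 + (1/4)*(-5)) - 1*(-499)) = 11*(-59*(1/4 - 5/4)/2 + 499) = 11*(-59/2*(-1) + 499) = 11*(59/2 + 499) = 11*(1057/2) = 11627/2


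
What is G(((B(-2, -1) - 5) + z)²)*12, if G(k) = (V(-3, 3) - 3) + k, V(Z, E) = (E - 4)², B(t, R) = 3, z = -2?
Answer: 168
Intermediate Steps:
V(Z, E) = (-4 + E)²
G(k) = -2 + k (G(k) = ((-4 + 3)² - 3) + k = ((-1)² - 3) + k = (1 - 3) + k = -2 + k)
G(((B(-2, -1) - 5) + z)²)*12 = (-2 + ((3 - 5) - 2)²)*12 = (-2 + (-2 - 2)²)*12 = (-2 + (-4)²)*12 = (-2 + 16)*12 = 14*12 = 168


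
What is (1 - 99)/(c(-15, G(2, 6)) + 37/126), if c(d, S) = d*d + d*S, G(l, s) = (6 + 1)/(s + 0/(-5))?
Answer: -6174/13091 ≈ -0.47162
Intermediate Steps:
G(l, s) = 7/s (G(l, s) = 7/(s + 0*(-⅕)) = 7/(s + 0) = 7/s)
c(d, S) = d² + S*d
(1 - 99)/(c(-15, G(2, 6)) + 37/126) = (1 - 99)/(-15*(7/6 - 15) + 37/126) = -98/(-15*(7*(⅙) - 15) + 37*(1/126)) = -98/(-15*(7/6 - 15) + 37/126) = -98/(-15*(-83/6) + 37/126) = -98/(415/2 + 37/126) = -98/13091/63 = -98*63/13091 = -6174/13091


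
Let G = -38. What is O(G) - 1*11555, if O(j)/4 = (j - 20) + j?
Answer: -11939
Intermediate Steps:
O(j) = -80 + 8*j (O(j) = 4*((j - 20) + j) = 4*((-20 + j) + j) = 4*(-20 + 2*j) = -80 + 8*j)
O(G) - 1*11555 = (-80 + 8*(-38)) - 1*11555 = (-80 - 304) - 11555 = -384 - 11555 = -11939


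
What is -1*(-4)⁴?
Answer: -256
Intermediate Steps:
-1*(-4)⁴ = -1*256 = -256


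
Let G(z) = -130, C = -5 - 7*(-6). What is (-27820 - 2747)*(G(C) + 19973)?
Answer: -606540981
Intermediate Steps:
C = 37 (C = -5 + 42 = 37)
(-27820 - 2747)*(G(C) + 19973) = (-27820 - 2747)*(-130 + 19973) = -30567*19843 = -606540981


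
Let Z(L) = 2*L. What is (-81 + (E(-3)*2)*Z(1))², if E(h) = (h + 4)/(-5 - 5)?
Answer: 165649/25 ≈ 6626.0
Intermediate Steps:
E(h) = -⅖ - h/10 (E(h) = (4 + h)/(-10) = (4 + h)*(-⅒) = -⅖ - h/10)
(-81 + (E(-3)*2)*Z(1))² = (-81 + ((-⅖ - ⅒*(-3))*2)*(2*1))² = (-81 + ((-⅖ + 3/10)*2)*2)² = (-81 - ⅒*2*2)² = (-81 - ⅕*2)² = (-81 - ⅖)² = (-407/5)² = 165649/25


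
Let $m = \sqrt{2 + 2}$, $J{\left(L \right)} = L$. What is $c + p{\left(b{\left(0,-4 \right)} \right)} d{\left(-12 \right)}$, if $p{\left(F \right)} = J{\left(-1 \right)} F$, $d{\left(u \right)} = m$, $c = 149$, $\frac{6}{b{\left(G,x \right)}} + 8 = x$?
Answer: $150$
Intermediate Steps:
$b{\left(G,x \right)} = \frac{6}{-8 + x}$
$m = 2$ ($m = \sqrt{4} = 2$)
$d{\left(u \right)} = 2$
$p{\left(F \right)} = - F$
$c + p{\left(b{\left(0,-4 \right)} \right)} d{\left(-12 \right)} = 149 + - \frac{6}{-8 - 4} \cdot 2 = 149 + - \frac{6}{-12} \cdot 2 = 149 + - \frac{6 \left(-1\right)}{12} \cdot 2 = 149 + \left(-1\right) \left(- \frac{1}{2}\right) 2 = 149 + \frac{1}{2} \cdot 2 = 149 + 1 = 150$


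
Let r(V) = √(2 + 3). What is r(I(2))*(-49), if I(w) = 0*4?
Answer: -49*√5 ≈ -109.57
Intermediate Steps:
I(w) = 0
r(V) = √5
r(I(2))*(-49) = √5*(-49) = -49*√5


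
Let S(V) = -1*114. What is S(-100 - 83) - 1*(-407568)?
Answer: 407454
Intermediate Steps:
S(V) = -114
S(-100 - 83) - 1*(-407568) = -114 - 1*(-407568) = -114 + 407568 = 407454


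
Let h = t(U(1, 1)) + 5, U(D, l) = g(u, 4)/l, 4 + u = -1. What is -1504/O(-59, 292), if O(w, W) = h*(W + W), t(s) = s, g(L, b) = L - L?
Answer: -188/365 ≈ -0.51507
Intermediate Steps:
u = -5 (u = -4 - 1 = -5)
g(L, b) = 0
U(D, l) = 0 (U(D, l) = 0/l = 0)
h = 5 (h = 0 + 5 = 5)
O(w, W) = 10*W (O(w, W) = 5*(W + W) = 5*(2*W) = 10*W)
-1504/O(-59, 292) = -1504/(10*292) = -1504/2920 = -1504*1/2920 = -188/365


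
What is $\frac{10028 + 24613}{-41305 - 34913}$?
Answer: $- \frac{11547}{25406} \approx -0.4545$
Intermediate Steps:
$\frac{10028 + 24613}{-41305 - 34913} = \frac{34641}{-76218} = 34641 \left(- \frac{1}{76218}\right) = - \frac{11547}{25406}$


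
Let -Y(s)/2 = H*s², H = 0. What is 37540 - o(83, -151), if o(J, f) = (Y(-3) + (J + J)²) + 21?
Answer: 9963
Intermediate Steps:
Y(s) = 0 (Y(s) = -0*s² = -2*0 = 0)
o(J, f) = 21 + 4*J² (o(J, f) = (0 + (J + J)²) + 21 = (0 + (2*J)²) + 21 = (0 + 4*J²) + 21 = 4*J² + 21 = 21 + 4*J²)
37540 - o(83, -151) = 37540 - (21 + 4*83²) = 37540 - (21 + 4*6889) = 37540 - (21 + 27556) = 37540 - 1*27577 = 37540 - 27577 = 9963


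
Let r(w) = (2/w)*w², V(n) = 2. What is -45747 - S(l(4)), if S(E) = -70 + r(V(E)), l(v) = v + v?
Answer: -45681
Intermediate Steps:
l(v) = 2*v
r(w) = 2*w
S(E) = -66 (S(E) = -70 + 2*2 = -70 + 4 = -66)
-45747 - S(l(4)) = -45747 - 1*(-66) = -45747 + 66 = -45681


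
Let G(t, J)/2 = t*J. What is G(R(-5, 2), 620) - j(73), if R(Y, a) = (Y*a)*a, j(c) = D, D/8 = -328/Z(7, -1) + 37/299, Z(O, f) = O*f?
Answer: -52693048/2093 ≈ -25176.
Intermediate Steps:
D = 786648/2093 (D = 8*(-328/(7*(-1)) + 37/299) = 8*(-328/(-7) + 37*(1/299)) = 8*(-328*(-⅐) + 37/299) = 8*(328/7 + 37/299) = 8*(98331/2093) = 786648/2093 ≈ 375.85)
j(c) = 786648/2093
R(Y, a) = Y*a²
G(t, J) = 2*J*t (G(t, J) = 2*(t*J) = 2*(J*t) = 2*J*t)
G(R(-5, 2), 620) - j(73) = 2*620*(-5*2²) - 1*786648/2093 = 2*620*(-5*4) - 786648/2093 = 2*620*(-20) - 786648/2093 = -24800 - 786648/2093 = -52693048/2093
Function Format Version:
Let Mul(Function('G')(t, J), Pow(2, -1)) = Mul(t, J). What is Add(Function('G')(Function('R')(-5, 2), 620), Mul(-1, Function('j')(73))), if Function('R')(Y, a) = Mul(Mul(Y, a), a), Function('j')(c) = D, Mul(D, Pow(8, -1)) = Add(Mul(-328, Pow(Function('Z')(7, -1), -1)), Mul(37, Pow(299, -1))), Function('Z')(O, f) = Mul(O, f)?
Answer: Rational(-52693048, 2093) ≈ -25176.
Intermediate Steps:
D = Rational(786648, 2093) (D = Mul(8, Add(Mul(-328, Pow(Mul(7, -1), -1)), Mul(37, Pow(299, -1)))) = Mul(8, Add(Mul(-328, Pow(-7, -1)), Mul(37, Rational(1, 299)))) = Mul(8, Add(Mul(-328, Rational(-1, 7)), Rational(37, 299))) = Mul(8, Add(Rational(328, 7), Rational(37, 299))) = Mul(8, Rational(98331, 2093)) = Rational(786648, 2093) ≈ 375.85)
Function('j')(c) = Rational(786648, 2093)
Function('R')(Y, a) = Mul(Y, Pow(a, 2))
Function('G')(t, J) = Mul(2, J, t) (Function('G')(t, J) = Mul(2, Mul(t, J)) = Mul(2, Mul(J, t)) = Mul(2, J, t))
Add(Function('G')(Function('R')(-5, 2), 620), Mul(-1, Function('j')(73))) = Add(Mul(2, 620, Mul(-5, Pow(2, 2))), Mul(-1, Rational(786648, 2093))) = Add(Mul(2, 620, Mul(-5, 4)), Rational(-786648, 2093)) = Add(Mul(2, 620, -20), Rational(-786648, 2093)) = Add(-24800, Rational(-786648, 2093)) = Rational(-52693048, 2093)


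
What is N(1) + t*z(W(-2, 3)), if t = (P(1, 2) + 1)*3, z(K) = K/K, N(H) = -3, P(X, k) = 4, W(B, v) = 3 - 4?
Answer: 12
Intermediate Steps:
W(B, v) = -1
z(K) = 1
t = 15 (t = (4 + 1)*3 = 5*3 = 15)
N(1) + t*z(W(-2, 3)) = -3 + 15*1 = -3 + 15 = 12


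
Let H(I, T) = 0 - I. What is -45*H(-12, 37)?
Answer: -540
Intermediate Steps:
H(I, T) = -I
-45*H(-12, 37) = -(-45)*(-12) = -45*12 = -540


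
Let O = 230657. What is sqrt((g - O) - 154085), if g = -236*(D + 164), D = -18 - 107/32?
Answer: 3*I*sqrt(743838)/4 ≈ 646.85*I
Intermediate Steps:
D = -683/32 (D = -18 - 107*1/32 = -18 - 107/32 = -683/32 ≈ -21.344)
g = -269335/8 (g = -236*(-683/32 + 164) = -236*4565/32 = -269335/8 ≈ -33667.)
sqrt((g - O) - 154085) = sqrt((-269335/8 - 1*230657) - 154085) = sqrt((-269335/8 - 230657) - 154085) = sqrt(-2114591/8 - 154085) = sqrt(-3347271/8) = 3*I*sqrt(743838)/4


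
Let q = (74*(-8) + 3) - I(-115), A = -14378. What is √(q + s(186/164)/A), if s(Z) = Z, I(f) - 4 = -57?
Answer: I*√186264257525801/589498 ≈ 23.152*I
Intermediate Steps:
I(f) = -53 (I(f) = 4 - 57 = -53)
q = -536 (q = (74*(-8) + 3) - 1*(-53) = (-592 + 3) + 53 = -589 + 53 = -536)
√(q + s(186/164)/A) = √(-536 + (186/164)/(-14378)) = √(-536 + (186*(1/164))*(-1/14378)) = √(-536 + (93/82)*(-1/14378)) = √(-536 - 93/1178996) = √(-631941949/1178996) = I*√186264257525801/589498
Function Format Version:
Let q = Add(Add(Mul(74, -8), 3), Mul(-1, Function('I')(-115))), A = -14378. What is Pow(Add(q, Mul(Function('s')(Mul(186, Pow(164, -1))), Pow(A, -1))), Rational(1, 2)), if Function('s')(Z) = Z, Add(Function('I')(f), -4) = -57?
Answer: Mul(Rational(1, 589498), I, Pow(186264257525801, Rational(1, 2))) ≈ Mul(23.152, I)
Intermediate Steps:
Function('I')(f) = -53 (Function('I')(f) = Add(4, -57) = -53)
q = -536 (q = Add(Add(Mul(74, -8), 3), Mul(-1, -53)) = Add(Add(-592, 3), 53) = Add(-589, 53) = -536)
Pow(Add(q, Mul(Function('s')(Mul(186, Pow(164, -1))), Pow(A, -1))), Rational(1, 2)) = Pow(Add(-536, Mul(Mul(186, Pow(164, -1)), Pow(-14378, -1))), Rational(1, 2)) = Pow(Add(-536, Mul(Mul(186, Rational(1, 164)), Rational(-1, 14378))), Rational(1, 2)) = Pow(Add(-536, Mul(Rational(93, 82), Rational(-1, 14378))), Rational(1, 2)) = Pow(Add(-536, Rational(-93, 1178996)), Rational(1, 2)) = Pow(Rational(-631941949, 1178996), Rational(1, 2)) = Mul(Rational(1, 589498), I, Pow(186264257525801, Rational(1, 2)))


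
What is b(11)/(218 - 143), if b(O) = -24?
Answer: -8/25 ≈ -0.32000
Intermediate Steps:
b(11)/(218 - 143) = -24/(218 - 143) = -24/75 = -24*1/75 = -8/25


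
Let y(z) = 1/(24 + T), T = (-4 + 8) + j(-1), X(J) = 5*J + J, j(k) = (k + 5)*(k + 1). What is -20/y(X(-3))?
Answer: -560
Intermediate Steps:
j(k) = (1 + k)*(5 + k) (j(k) = (5 + k)*(1 + k) = (1 + k)*(5 + k))
X(J) = 6*J
T = 4 (T = (-4 + 8) + (5 + (-1)**2 + 6*(-1)) = 4 + (5 + 1 - 6) = 4 + 0 = 4)
y(z) = 1/28 (y(z) = 1/(24 + 4) = 1/28)
-20/y(X(-3)) = -20/1/28 = -20*28 = -560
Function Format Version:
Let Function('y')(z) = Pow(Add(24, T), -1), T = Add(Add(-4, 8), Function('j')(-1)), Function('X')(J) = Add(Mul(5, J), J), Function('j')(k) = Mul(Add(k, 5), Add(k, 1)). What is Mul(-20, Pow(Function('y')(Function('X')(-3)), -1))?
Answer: -560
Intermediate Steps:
Function('j')(k) = Mul(Add(1, k), Add(5, k)) (Function('j')(k) = Mul(Add(5, k), Add(1, k)) = Mul(Add(1, k), Add(5, k)))
Function('X')(J) = Mul(6, J)
T = 4 (T = Add(Add(-4, 8), Add(5, Pow(-1, 2), Mul(6, -1))) = Add(4, Add(5, 1, -6)) = Add(4, 0) = 4)
Function('y')(z) = Rational(1, 28) (Function('y')(z) = Pow(Add(24, 4), -1) = Pow(28, -1) = Rational(1, 28))
Mul(-20, Pow(Function('y')(Function('X')(-3)), -1)) = Mul(-20, Pow(Rational(1, 28), -1)) = Mul(-20, 28) = -560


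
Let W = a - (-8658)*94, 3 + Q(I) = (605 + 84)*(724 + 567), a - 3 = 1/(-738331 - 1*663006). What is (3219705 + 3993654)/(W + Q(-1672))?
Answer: 10108346860983/2386968780286 ≈ 4.2348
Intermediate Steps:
a = 4204010/1401337 (a = 3 + 1/(-738331 - 1*663006) = 3 + 1/(-738331 - 663006) = 3 + 1/(-1401337) = 3 - 1/1401337 = 4204010/1401337 ≈ 3.0000)
Q(I) = 889496 (Q(I) = -3 + (605 + 84)*(724 + 567) = -3 + 689*1291 = -3 + 889499 = 889496)
W = 1140485124134/1401337 (W = 4204010/1401337 - (-8658)*94 = 4204010/1401337 - 1*(-813852) = 4204010/1401337 + 813852 = 1140485124134/1401337 ≈ 8.1386e+5)
(3219705 + 3993654)/(W + Q(-1672)) = (3219705 + 3993654)/(1140485124134/1401337 + 889496) = 7213359/(2386968780286/1401337) = 7213359*(1401337/2386968780286) = 10108346860983/2386968780286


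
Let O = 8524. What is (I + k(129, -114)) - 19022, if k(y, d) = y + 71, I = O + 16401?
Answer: 6103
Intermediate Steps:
I = 24925 (I = 8524 + 16401 = 24925)
k(y, d) = 71 + y
(I + k(129, -114)) - 19022 = (24925 + (71 + 129)) - 19022 = (24925 + 200) - 19022 = 25125 - 19022 = 6103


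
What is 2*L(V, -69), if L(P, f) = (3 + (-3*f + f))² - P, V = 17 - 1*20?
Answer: 39768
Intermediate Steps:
V = -3 (V = 17 - 20 = -3)
L(P, f) = (3 - 2*f)² - P
2*L(V, -69) = 2*((-3 + 2*(-69))² - 1*(-3)) = 2*((-3 - 138)² + 3) = 2*((-141)² + 3) = 2*(19881 + 3) = 2*19884 = 39768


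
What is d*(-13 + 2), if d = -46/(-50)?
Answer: -253/25 ≈ -10.120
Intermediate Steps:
d = 23/25 (d = -46*(-1/50) = 23/25 ≈ 0.92000)
d*(-13 + 2) = 23*(-13 + 2)/25 = (23/25)*(-11) = -253/25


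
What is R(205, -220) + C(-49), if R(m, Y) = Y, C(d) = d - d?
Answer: -220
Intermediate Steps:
C(d) = 0
R(205, -220) + C(-49) = -220 + 0 = -220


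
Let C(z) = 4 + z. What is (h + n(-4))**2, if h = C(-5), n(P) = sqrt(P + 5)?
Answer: 0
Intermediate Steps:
n(P) = sqrt(5 + P)
h = -1 (h = 4 - 5 = -1)
(h + n(-4))**2 = (-1 + sqrt(5 - 4))**2 = (-1 + sqrt(1))**2 = (-1 + 1)**2 = 0**2 = 0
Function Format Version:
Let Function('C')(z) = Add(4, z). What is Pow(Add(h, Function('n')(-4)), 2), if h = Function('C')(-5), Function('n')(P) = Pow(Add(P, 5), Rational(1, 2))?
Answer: 0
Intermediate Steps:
Function('n')(P) = Pow(Add(5, P), Rational(1, 2))
h = -1 (h = Add(4, -5) = -1)
Pow(Add(h, Function('n')(-4)), 2) = Pow(Add(-1, Pow(Add(5, -4), Rational(1, 2))), 2) = Pow(Add(-1, Pow(1, Rational(1, 2))), 2) = Pow(Add(-1, 1), 2) = Pow(0, 2) = 0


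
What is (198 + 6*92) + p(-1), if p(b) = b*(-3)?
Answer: 753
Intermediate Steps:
p(b) = -3*b
(198 + 6*92) + p(-1) = (198 + 6*92) - 3*(-1) = (198 + 552) + 3 = 750 + 3 = 753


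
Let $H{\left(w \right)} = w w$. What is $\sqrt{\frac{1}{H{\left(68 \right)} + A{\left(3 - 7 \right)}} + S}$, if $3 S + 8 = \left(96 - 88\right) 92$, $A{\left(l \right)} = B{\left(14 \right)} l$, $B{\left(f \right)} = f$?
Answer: $\frac{\sqrt{11393186982}}{6852} \approx 15.578$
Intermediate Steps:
$H{\left(w \right)} = w^{2}$
$A{\left(l \right)} = 14 l$
$S = \frac{728}{3}$ ($S = - \frac{8}{3} + \frac{\left(96 - 88\right) 92}{3} = - \frac{8}{3} + \frac{8 \cdot 92}{3} = - \frac{8}{3} + \frac{1}{3} \cdot 736 = - \frac{8}{3} + \frac{736}{3} = \frac{728}{3} \approx 242.67$)
$\sqrt{\frac{1}{H{\left(68 \right)} + A{\left(3 - 7 \right)}} + S} = \sqrt{\frac{1}{68^{2} + 14 \left(3 - 7\right)} + \frac{728}{3}} = \sqrt{\frac{1}{4624 + 14 \left(3 - 7\right)} + \frac{728}{3}} = \sqrt{\frac{1}{4624 + 14 \left(-4\right)} + \frac{728}{3}} = \sqrt{\frac{1}{4624 - 56} + \frac{728}{3}} = \sqrt{\frac{1}{4568} + \frac{728}{3}} = \sqrt{\frac{3325507}{13704}} = \frac{\sqrt{11393186982}}{6852}$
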